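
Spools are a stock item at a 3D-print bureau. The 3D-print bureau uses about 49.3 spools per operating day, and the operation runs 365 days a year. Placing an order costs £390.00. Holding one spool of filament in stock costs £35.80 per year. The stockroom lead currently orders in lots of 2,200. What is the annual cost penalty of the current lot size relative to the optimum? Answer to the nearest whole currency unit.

Annual demand D = 49.3 × 365 = 17,994.5.
EOQ = √(2DS/H) = √(2 × 17,994.5 × 390 / 35.8) ≈ 626.15.
Cost at Q* = (D/Q*)S + (Q*/2)H = √(2DSH) ≈ £22,416.03.
Cost at Q = 2,200: (17,994.5/2,200)×390 + (2,200/2)×35.8 = £3,189.93 + £39,380.00 = £42,569.93.
Excess = £42,569.93 − £22,416.03 = £20,153.90.

Extra cost ≈ £20,154 per year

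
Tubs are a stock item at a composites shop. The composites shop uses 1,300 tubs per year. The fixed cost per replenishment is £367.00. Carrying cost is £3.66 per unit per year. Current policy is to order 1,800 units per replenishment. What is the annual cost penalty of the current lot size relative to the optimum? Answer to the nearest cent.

EOQ = √(2DS/H) = √(2 × 1,300 × 367 / 3.66) ≈ 510.60.
Cost at Q* = (D/Q*)S + (Q*/2)H = √(2DSH) ≈ £1,868.79.
Cost at Q = 1,800: (1,300/1,800)×367 + (1,800/2)×3.66 = £265.06 + £3,294.00 = £3,559.06.
Excess = £3,559.06 − £1,868.79 = £1,690.27.

Extra cost ≈ £1,690.27 per year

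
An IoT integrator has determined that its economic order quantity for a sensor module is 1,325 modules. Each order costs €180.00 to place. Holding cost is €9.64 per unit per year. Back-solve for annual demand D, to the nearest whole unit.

Squaring Q* = √(2DS/H) gives Q*² = 2DS/H.
From Q* = √(2DS/H): D = Q*²H / (2S) = 1,325² × 9.64 / (2 × 180) = 47011.736.

D ≈ 47,012 modules per year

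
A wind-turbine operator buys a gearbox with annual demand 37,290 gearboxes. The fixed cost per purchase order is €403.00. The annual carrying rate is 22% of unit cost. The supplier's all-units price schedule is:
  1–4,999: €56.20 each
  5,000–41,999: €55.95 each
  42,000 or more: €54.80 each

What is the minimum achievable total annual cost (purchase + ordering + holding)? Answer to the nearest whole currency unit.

TC* ≈ €2,114,975

Holding cost per unit per year at price C is H = 0.22·C.
Evaluate total cost at each tier's feasible EOQ or, if the EOQ is below the tier, at the tier's minimum quantity.
EOQ at €56.20 = 1559.1 (feasible in tier 1): TC = 37,290×€56.20 + (37,290/1559.1)×403 + (1559.1/2)×0.22×€56.20 = €2,114,975.17.
EOQ at €55.95 = 1562.6 < 5000, so use break Q=5000: TC = 37,290×€55.95 + (37,290/5000.0)×403 + (5000.0/2)×0.22×€55.95 = €2,120,153.57.
EOQ at €54.80 = 1578.9 < 42000, so use break Q=42000: TC = 37,290×€54.80 + (37,290/42000.0)×403 + (42000.0/2)×0.22×€54.80 = €2,297,025.81.
Lowest total cost among the candidates is at Q = 1559.1.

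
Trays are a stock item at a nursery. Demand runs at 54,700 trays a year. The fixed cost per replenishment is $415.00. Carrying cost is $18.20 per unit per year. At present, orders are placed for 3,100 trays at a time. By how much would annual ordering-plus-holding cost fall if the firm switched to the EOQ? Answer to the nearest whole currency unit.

EOQ = √(2DS/H) = √(2 × 54,700 × 415 / 18.2) ≈ 1579.42.
Cost at Q* = (D/Q*)S + (Q*/2)H = √(2DSH) ≈ $28,745.40.
Cost at Q = 3,100: (54,700/3,100)×415 + (3,100/2)×18.2 = $7,322.74 + $28,210.00 = $35,532.74.
Excess = $35,532.74 − $28,745.40 = $6,787.34.

Extra cost ≈ $6,787 per year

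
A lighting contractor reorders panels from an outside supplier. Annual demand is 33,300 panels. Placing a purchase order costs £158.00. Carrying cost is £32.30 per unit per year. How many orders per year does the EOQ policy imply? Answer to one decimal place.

N ≈ 58.3 orders per year

EOQ = √(2DS/H) = √(2 × 33,300 × 158 / 32.3) ≈ 570.77.
Orders per year = D / Q* = 33,300 / 570.77 ≈ 58.342.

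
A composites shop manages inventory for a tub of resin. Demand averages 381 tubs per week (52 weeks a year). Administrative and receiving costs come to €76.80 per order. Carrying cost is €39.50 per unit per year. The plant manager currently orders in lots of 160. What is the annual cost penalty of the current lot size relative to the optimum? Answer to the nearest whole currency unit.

Annual demand D = 381 × 52 = 19,812.
EOQ = √(2DS/H) = √(2 × 19,812 × 76.8 / 39.5) ≈ 277.56.
Cost at Q* = (D/Q*)S + (Q*/2)H = √(2DSH) ≈ €10,963.73.
Cost at Q = 160: (19,812/160)×76.8 + (160/2)×39.5 = €9,509.76 + €3,160.00 = €12,669.76.
Excess = €12,669.76 − €10,963.73 = €1,706.03.

Extra cost ≈ €1,706 per year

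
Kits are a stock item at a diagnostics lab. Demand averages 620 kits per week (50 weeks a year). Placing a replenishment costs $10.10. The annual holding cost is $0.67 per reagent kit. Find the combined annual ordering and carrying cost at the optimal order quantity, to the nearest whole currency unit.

Annual demand D = 620 × 50 = 31,000.
The optimal lot size = √(2DS/H) = √(2 × 31,000 × 10.1 / 0.67) ≈ 966.76.
At Q*, ordering cost (D/Q*)S equals holding cost (Q*/2)H, each = √(DSH/2).
Minimum total = √(2DSH) = √(2 × 31,000 × 10.1 × 0.67) ≈ 647.730.

TC* ≈ $648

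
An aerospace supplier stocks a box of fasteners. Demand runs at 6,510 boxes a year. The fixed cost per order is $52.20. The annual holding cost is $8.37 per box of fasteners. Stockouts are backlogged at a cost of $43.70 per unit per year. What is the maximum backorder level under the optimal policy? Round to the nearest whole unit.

With planned backorders, Q* = √(2DS/H) · √((H+B)/B).
√(2DS/H) = √(2 × 6,510 × 52.2 / 8.37) = 284.956.
√((H+B)/B) = √((8.37+43.7)/43.7) = 1.0916.
Q* ≈ 311.051.
S* = Q* · H/(H+B) = 311.051 × 8.37/52.07 ≈ 50.000.

S* ≈ 50 boxes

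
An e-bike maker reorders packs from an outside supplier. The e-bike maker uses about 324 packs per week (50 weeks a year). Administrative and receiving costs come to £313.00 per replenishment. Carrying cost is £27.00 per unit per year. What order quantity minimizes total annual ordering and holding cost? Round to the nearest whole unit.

Q* ≈ 613 packs

Annual demand D = 324 × 50 = 16,200.
EOQ = √(2DS / H) = √(2 × 16,200 × 313 / 27).
= √(10,141,200 / 27) = √375,600 ≈ 612.862.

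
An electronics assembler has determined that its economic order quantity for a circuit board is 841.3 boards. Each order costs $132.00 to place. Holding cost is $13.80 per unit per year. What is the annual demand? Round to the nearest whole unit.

The basic EOQ model gives Q* = √(2DS/H); rearrange for the unknown.
From Q* = √(2DS/H): D = Q*²H / (2S) = 841.3² × 13.8 / (2 × 132) = 36997.888.

D ≈ 36,998 boards per year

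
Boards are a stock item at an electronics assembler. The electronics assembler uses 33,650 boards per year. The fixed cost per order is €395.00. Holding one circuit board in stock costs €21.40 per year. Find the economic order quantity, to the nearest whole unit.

EOQ = √(2DS / H) = √(2 × 33,650 × 395 / 21.4).
= √(26,583,500 / 21.4) = √1,242,219.6262 ≈ 1114.549.

Q* ≈ 1,115 boards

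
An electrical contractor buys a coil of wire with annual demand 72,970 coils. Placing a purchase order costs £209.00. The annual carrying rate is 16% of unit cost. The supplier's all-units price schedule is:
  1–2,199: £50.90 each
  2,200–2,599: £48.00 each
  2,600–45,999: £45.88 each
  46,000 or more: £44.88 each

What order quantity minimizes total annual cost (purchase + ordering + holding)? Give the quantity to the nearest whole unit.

Q* ≈ 2,600 coils

Holding cost per unit per year at price C is H = 0.16·C.
For each price level, check whether its EOQ is feasible; otherwise the best quantity at that price is the breakpoint.
EOQ at £50.90 = 1935.3 (feasible in tier 1): TC = 72,970×£50.90 + (72,970/1935.3)×209 + (1935.3/2)×0.16×£50.90 = £3,729,933.83.
EOQ at £48.00 = 1992.9 < 2200, so use break Q=2200: TC = 72,970×£48.00 + (72,970/2200.0)×209 + (2200.0/2)×0.16×£48.00 = £3,517,940.15.
EOQ at £45.88 = 2038.4 < 2600, so use break Q=2600: TC = 72,970×£45.88 + (72,970/2600.0)×209 + (2600.0/2)×0.16×£45.88 = £3,363,272.31.
EOQ at £44.88 = 2061.0 < 46000, so use break Q=46000: TC = 72,970×£44.88 + (72,970/46000.0)×209 + (46000.0/2)×0.16×£44.88 = £3,440,383.54.
Lowest total cost is £3,363,272.31 at Q = 2600.0.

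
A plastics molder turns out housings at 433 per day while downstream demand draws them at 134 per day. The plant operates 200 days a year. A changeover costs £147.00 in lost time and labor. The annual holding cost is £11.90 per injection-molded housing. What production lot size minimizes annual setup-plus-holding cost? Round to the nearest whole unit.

Annual demand D = 134 × 200 = 26,800.
Production build-up factor (1 − d/p) = 1 − 134/433 = 0.6905.
Q* = √(2DS / (H(1 − d/p))) = √(2 × 26,800 × 147 / (11.9 × 0.6905)).
= √(7,879,200 / 8.2173) ≈ 979.210.

Q* ≈ 979 housings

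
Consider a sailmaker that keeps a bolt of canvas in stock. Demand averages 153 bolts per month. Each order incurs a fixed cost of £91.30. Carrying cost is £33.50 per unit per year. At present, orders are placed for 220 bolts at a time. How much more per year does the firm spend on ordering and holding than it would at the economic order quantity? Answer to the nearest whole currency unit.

Annual demand D = 153 × 12 = 1,836.
EOQ = √(2DS/H) = √(2 × 1,836 × 91.3 / 33.5) ≈ 100.04.
Cost at Q* = (D/Q*)S + (Q*/2)H = √(2DSH) ≈ £3,351.27.
Cost at Q = 220: (1,836/220)×91.3 + (220/2)×33.5 = £761.94 + £3,685.00 = £4,446.94.
Excess = £4,446.94 − £3,351.27 = £1,095.67.

Extra cost ≈ £1,096 per year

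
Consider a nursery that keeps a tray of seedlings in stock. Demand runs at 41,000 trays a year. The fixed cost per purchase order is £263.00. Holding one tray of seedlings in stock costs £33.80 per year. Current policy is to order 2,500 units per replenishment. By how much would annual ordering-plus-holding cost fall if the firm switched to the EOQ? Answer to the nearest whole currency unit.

Extra cost ≈ £19,564 per year

EOQ = √(2DS/H) = √(2 × 41,000 × 263 / 33.8) ≈ 798.78.
Cost at Q* = (D/Q*)S + (Q*/2)H = √(2DSH) ≈ £26,998.72.
Cost at Q = 2,500: (41,000/2,500)×263 + (2,500/2)×33.8 = £4,313.20 + £42,250.00 = £46,563.20.
Excess = £46,563.20 − £26,998.72 = £19,564.48.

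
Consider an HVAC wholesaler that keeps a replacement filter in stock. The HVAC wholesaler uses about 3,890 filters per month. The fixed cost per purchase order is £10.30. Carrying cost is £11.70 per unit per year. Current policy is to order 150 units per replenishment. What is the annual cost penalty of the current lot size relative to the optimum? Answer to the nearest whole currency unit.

Extra cost ≈ £729 per year

Annual demand D = 3,890 × 12 = 46,680.
EOQ = √(2DS/H) = √(2 × 46,680 × 10.3 / 11.7) ≈ 286.69.
Cost at Q* = (D/Q*)S + (Q*/2)H = √(2DSH) ≈ £3,354.22.
Cost at Q = 150: (46,680/150)×10.3 + (150/2)×11.7 = £3,205.36 + £877.50 = £4,082.86.
Excess = £4,082.86 − £3,354.22 = £728.64.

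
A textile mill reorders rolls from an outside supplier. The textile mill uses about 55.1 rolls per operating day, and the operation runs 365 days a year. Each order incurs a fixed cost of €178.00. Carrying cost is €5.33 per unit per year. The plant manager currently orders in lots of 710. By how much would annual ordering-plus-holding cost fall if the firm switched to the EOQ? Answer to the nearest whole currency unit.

Extra cost ≈ €757 per year

Annual demand D = 55.1 × 365 = 20,111.5.
EOQ = √(2DS/H) = √(2 × 20,111.5 × 178 / 5.33) ≈ 1159.00.
Cost at Q* = (D/Q*)S + (Q*/2)H = √(2DSH) ≈ €6,177.47.
Cost at Q = 710: (20,111.5/710)×178 + (710/2)×5.33 = €5,042.04 + €1,892.15 = €6,934.19.
Excess = €6,934.19 − €6,177.47 = €756.72.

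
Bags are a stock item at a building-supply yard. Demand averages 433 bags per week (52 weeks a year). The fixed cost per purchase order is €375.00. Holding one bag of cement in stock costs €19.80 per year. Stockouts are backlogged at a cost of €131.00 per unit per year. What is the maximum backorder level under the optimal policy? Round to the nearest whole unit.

S* ≈ 130 bags

Annual demand D = 433 × 52 = 22,516.
With planned backorders, Q* = √(2DS/H) · √((H+B)/B).
√(2DS/H) = √(2 × 22,516 × 375 / 19.8) = 923.514.
√((H+B)/B) = √((19.8+131)/131) = 1.0729.
Q* ≈ 990.852.
S* = Q* · H/(H+B) = 990.852 × 19.8/150.8 ≈ 130.099.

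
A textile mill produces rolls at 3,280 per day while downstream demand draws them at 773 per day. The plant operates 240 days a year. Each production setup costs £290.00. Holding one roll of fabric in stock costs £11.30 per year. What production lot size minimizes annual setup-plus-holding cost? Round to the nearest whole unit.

Q* ≈ 3,530 rolls

Annual demand D = 773 × 240 = 185,520.
Production build-up factor (1 − d/p) = 1 − 773/3,280 = 0.7643.
Q* = √(2DS / (H(1 − d/p))) = √(2 × 185,520 × 290 / (11.3 × 0.7643)).
= √(107,601,600 / 8.6369) ≈ 3529.636.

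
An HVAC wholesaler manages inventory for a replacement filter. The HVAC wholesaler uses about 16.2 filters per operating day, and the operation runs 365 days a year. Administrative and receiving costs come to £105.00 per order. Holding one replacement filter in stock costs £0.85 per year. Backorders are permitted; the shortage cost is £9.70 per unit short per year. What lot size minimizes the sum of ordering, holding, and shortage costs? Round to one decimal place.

Q* ≈ 1,260.5 filters

Annual demand D = 16.2 × 365 = 5,913.
With planned backorders, Q* = √(2DS/H) · √((H+B)/B).
√(2DS/H) = √(2 × 5,913 × 105 / 0.85) = 1208.660.
√((H+B)/B) = √((0.85+9.7)/9.7) = 1.0429.
Q* ≈ 1260.505.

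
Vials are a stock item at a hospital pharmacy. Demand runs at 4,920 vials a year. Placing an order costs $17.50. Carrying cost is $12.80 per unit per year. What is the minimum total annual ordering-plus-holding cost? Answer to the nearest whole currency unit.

EOQ = √(2DS/H) = √(2 × 4,920 × 17.5 / 12.8) ≈ 115.99.
At the optimum the two cost components are equal, so total cost = 2·(Q*/2)H = Q*·H.
Minimum total = √(2DSH) = √(2 × 4,920 × 17.5 × 12.8) ≈ 1484.641.

TC* ≈ $1,485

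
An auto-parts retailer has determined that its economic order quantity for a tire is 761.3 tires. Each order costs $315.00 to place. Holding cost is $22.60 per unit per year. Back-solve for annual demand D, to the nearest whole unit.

D ≈ 20,791 tires per year

The basic EOQ model gives Q* = √(2DS/H); rearrange for the unknown.
From Q* = √(2DS/H): D = Q*²H / (2S) = 761.3² × 22.6 / (2 × 315) = 20791.200.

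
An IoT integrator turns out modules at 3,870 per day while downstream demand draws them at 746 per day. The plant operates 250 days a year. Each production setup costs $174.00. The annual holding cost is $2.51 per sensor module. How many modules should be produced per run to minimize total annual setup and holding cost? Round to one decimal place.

Annual demand D = 746 × 250 = 186,500.
Production build-up factor (1 − d/p) = 1 − 746/3,870 = 0.8072.
Q* = √(2DS / (H(1 − d/p))) = √(2 × 186,500 × 174 / (2.51 × 0.8072)).
= √(64,902,000 / 2.0262) ≈ 5659.684.

Q* ≈ 5,659.7 modules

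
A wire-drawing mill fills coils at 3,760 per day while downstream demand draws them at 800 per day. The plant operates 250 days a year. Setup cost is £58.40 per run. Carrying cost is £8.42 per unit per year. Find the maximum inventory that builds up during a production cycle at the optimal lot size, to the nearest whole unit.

Annual demand D = 800 × 250 = 200,000.
Production build-up factor (1 − d/p) = 1 − 800/3,760 = 0.7872.
Q* = √(2DS / (H(1 − d/p))) = √(2 × 200,000 × 58.4 / (8.42 × 0.7872)).
= √(23,360,000 / 6.6285) ≈ 1877.277.
Maximum inventory = Q*(1 − d/p) = 1877.277 × 0.7872 ≈ 1477.857.

I_max ≈ 1,478 coils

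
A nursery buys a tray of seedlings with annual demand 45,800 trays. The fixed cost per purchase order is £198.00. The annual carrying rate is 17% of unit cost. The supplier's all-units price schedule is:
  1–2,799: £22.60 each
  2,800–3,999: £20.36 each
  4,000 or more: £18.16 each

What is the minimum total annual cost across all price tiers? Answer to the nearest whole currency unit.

Holding cost per unit per year at price C is H = 0.17·C.
Evaluate total cost at each tier's feasible EOQ or, if the EOQ is below the tier, at the tier's minimum quantity.
EOQ at £22.60 = 2172.7 (feasible in tier 1): TC = 45,800×£22.60 + (45,800/2172.7)×198 + (2172.7/2)×0.17×£22.60 = £1,043,427.55.
EOQ at £20.36 = 2289.1 < 2800, so use break Q=2800: TC = 45,800×£20.36 + (45,800/2800.0)×198 + (2800.0/2)×0.17×£20.36 = £940,572.39.
EOQ at £18.16 = 2423.8 < 4000, so use break Q=4000: TC = 45,800×£18.16 + (45,800/4000.0)×198 + (4000.0/2)×0.17×£18.16 = £840,169.50.
Lowest total cost among the candidates is at Q = 4000.0.

TC* ≈ £840,170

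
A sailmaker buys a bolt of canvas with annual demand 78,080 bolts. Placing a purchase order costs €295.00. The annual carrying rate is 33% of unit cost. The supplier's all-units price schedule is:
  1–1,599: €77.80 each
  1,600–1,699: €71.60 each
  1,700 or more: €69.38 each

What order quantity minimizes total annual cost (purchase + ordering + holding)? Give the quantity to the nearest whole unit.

Holding cost per unit per year at price C is H = 0.33·C.
Evaluate total cost at each tier's feasible EOQ or, if the EOQ is below the tier, at the tier's minimum quantity.
EOQ at €77.80 = 1339.5 (feasible in tier 1): TC = 78,080×€77.80 + (78,080/1339.5)×295 + (1339.5/2)×0.33×€77.80 = €6,109,014.83.
EOQ at €71.60 = 1396.3 < 1600, so use break Q=1600: TC = 78,080×€71.60 + (78,080/1600.0)×295 + (1600.0/2)×0.33×€71.60 = €5,623,826.40.
EOQ at €69.38 = 1418.5 < 1700, so use break Q=1700: TC = 78,080×€69.38 + (78,080/1700.0)×295 + (1700.0/2)×0.33×€69.38 = €5,450,200.67.
Lowest total cost is €5,450,200.67 at Q = 1700.0.

Q* ≈ 1,700 bolts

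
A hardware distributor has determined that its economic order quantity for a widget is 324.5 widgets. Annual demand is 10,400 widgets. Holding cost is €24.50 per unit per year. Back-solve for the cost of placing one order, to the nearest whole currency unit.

The basic EOQ model gives Q* = √(2DS/H); rearrange for the unknown.
From Q* = √(2DS/H): S = Q*²H / (2D) = 324.5² × 24.5 / (2 × 10,400) = 124.0315.

S ≈ €124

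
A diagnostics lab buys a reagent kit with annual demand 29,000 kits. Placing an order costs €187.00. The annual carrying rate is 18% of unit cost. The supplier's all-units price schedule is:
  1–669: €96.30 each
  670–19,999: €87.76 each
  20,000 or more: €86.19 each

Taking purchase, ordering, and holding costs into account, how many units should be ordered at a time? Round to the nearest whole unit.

Holding cost per unit per year at price C is H = 0.18·C.
For each price level, check whether its EOQ is feasible; otherwise the best quantity at that price is the breakpoint.
Tier 1 (€96.30): EOQ = 791.0 exceeds tier's upper bound 669, so this tier is dominated.
EOQ at €87.76 = 828.6 (feasible in tier 2): TC = 29,000×€87.76 + (29,000/828.6)×187 + (828.6/2)×0.18×€87.76 = €2,558,129.39.
EOQ at €86.19 = 836.1 < 20000, so use break Q=20000: TC = 29,000×€86.19 + (29,000/20000.0)×187 + (20000.0/2)×0.18×€86.19 = €2,654,923.15.
Lowest total cost is €2,558,129.39 at Q = 828.6.

Q* ≈ 829 kits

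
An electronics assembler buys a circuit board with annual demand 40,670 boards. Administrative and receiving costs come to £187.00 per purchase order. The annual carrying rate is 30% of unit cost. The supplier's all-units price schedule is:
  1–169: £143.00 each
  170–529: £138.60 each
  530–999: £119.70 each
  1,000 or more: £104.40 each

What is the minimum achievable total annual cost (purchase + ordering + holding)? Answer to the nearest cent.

Holding cost per unit per year at price C is H = 0.30·C.
For each price level, check whether its EOQ is feasible; otherwise the best quantity at that price is the breakpoint.
Tier 1 (£143.00): EOQ = 595.4 exceeds tier's upper bound 169, so this tier is dominated.
Tier 2 (£138.60): EOQ = 604.8 exceeds tier's upper bound 529, so this tier is dominated.
EOQ at £119.70 = 650.8 (feasible in tier 3): TC = 40,670×£119.70 + (40,670/650.8)×187 + (650.8/2)×0.30×£119.70 = £4,891,570.18.
EOQ at £104.40 = 696.9 < 1000, so use break Q=1000: TC = 40,670×£104.40 + (40,670/1000.0)×187 + (1000.0/2)×0.30×£104.40 = £4,269,213.29.
Lowest total cost among the candidates is at Q = 1000.0.

TC* ≈ £4,269,213.29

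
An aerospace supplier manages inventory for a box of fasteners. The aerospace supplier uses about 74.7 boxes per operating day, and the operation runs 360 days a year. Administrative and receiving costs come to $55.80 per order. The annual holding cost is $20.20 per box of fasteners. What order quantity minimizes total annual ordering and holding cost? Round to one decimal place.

Annual demand D = 74.7 × 360 = 26,892.
EOQ = √(2DS / H) = √(2 × 26,892 × 55.8 / 20.2).
= √(3,001,147.2 / 20.2) = √148,571.6436 ≈ 385.450.

Q* ≈ 385.4 boxes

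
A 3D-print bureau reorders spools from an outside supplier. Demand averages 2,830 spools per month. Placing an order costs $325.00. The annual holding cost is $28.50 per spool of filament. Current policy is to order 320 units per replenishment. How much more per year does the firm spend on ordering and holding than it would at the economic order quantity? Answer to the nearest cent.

Extra cost ≈ $13,968.58 per year

Annual demand D = 2,830 × 12 = 33,960.
EOQ = √(2DS/H) = √(2 × 33,960 × 325 / 28.5) ≈ 880.07.
Cost at Q* = (D/Q*)S + (Q*/2)H = √(2DSH) ≈ $25,082.05.
Cost at Q = 320: (33,960/320)×325 + (320/2)×28.5 = $34,490.62 + $4,560.00 = $39,050.62.
Excess = $39,050.62 − $25,082.05 = $13,968.58.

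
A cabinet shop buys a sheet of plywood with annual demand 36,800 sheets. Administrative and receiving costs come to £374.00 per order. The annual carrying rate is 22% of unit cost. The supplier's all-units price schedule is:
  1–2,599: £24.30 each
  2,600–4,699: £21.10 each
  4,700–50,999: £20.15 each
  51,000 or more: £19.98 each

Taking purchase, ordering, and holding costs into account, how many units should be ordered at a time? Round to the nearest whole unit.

Q* ≈ 4,700 sheets

Holding cost per unit per year at price C is H = 0.22·C.
For each price level, check whether its EOQ is feasible; otherwise the best quantity at that price is the breakpoint.
EOQ at £24.30 = 2269.1 (feasible in tier 1): TC = 36,800×£24.30 + (36,800/2269.1)×374 + (2269.1/2)×0.22×£24.30 = £906,370.79.
EOQ at £21.10 = 2435.1 < 2600, so use break Q=2600: TC = 36,800×£21.10 + (36,800/2600.0)×374 + (2600.0/2)×0.22×£21.10 = £787,808.14.
EOQ at £20.15 = 2491.9 < 4700, so use break Q=4700: TC = 36,800×£20.15 + (36,800/4700.0)×374 + (4700.0/2)×0.22×£20.15 = £754,865.89.
EOQ at £19.98 = 2502.5 < 51000, so use break Q=51000: TC = 36,800×£19.98 + (36,800/51000.0)×374 + (51000.0/2)×0.22×£19.98 = £847,621.67.
Lowest total cost is £754,865.89 at Q = 4700.0.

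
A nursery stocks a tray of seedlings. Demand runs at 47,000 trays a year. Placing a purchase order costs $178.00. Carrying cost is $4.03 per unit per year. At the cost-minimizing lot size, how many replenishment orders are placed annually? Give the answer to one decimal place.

N ≈ 23.1 orders per year

The optimal lot size = √(2DS/H) = √(2 × 47,000 × 178 / 4.03) ≈ 2037.61.
Orders per year = D / Q* = 47,000 / 2037.61 ≈ 23.066.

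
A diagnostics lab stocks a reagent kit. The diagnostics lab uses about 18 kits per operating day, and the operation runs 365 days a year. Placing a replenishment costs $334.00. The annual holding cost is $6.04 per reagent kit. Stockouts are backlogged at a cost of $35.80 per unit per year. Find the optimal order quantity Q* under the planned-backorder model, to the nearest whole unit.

Q* ≈ 922 kits

Annual demand D = 18 × 365 = 6,570.
With planned backorders, Q* = √(2DS/H) · √((H+B)/B).
√(2DS/H) = √(2 × 6,570 × 334 / 6.04) = 852.418.
√((H+B)/B) = √((6.04+35.8)/35.8) = 1.0811.
Q* ≈ 921.524.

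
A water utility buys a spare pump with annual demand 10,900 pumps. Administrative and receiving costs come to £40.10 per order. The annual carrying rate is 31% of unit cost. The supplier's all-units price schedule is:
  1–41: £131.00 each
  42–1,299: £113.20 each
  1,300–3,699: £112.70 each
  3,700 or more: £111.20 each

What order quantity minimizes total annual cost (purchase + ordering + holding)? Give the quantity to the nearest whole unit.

Holding cost per unit per year at price C is H = 0.31·C.
For each price level, check whether its EOQ is feasible; otherwise the best quantity at that price is the breakpoint.
Tier 1 (£131.00): EOQ = 146.7 exceeds tier's upper bound 41, so this tier is dominated.
EOQ at £113.20 = 157.8 (feasible in tier 2): TC = 10,900×£113.20 + (10,900/157.8)×40.1 + (157.8/2)×0.31×£113.20 = £1,239,418.66.
EOQ at £112.70 = 158.2 < 1300, so use break Q=1300: TC = 10,900×£112.70 + (10,900/1300.0)×40.1 + (1300.0/2)×0.31×£112.70 = £1,251,475.27.
EOQ at £111.20 = 159.2 < 3700, so use break Q=3700: TC = 10,900×£111.20 + (10,900/3700.0)×40.1 + (3700.0/2)×0.31×£111.20 = £1,275,971.33.
Lowest total cost is £1,239,418.66 at Q = 157.8.

Q* ≈ 158 pumps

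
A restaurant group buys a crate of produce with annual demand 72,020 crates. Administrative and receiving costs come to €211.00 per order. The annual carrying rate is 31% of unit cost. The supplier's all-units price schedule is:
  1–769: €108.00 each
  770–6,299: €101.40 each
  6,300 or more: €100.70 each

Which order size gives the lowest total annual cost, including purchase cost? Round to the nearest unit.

Holding cost per unit per year at price C is H = 0.31·C.
Candidates are each tier's EOQ (if it falls in that tier) and each price-break quantity.
Tier 1 (€108.00): EOQ = 952.8 exceeds tier's upper bound 769, so this tier is dominated.
EOQ at €101.40 = 983.3 (feasible in tier 2): TC = 72,020×€101.40 + (72,020/983.3)×211 + (983.3/2)×0.31×€101.40 = €7,333,736.83.
EOQ at €100.70 = 986.7 < 6300, so use break Q=6300: TC = 72,020×€100.70 + (72,020/6300.0)×211 + (6300.0/2)×0.31×€100.70 = €7,353,159.65.
Lowest total cost is €7,333,736.83 at Q = 983.3.

Q* ≈ 983 crates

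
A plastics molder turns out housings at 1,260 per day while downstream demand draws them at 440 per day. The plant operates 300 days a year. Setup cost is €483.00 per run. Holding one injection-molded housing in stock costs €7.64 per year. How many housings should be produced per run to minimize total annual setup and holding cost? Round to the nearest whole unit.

Q* ≈ 5,064 housings

Annual demand D = 440 × 300 = 132,000.
Production build-up factor (1 − d/p) = 1 − 440/1,260 = 0.6508.
Q* = √(2DS / (H(1 − d/p))) = √(2 × 132,000 × 483 / (7.64 × 0.6508)).
= √(127,512,000 / 4.9721) ≈ 5064.157.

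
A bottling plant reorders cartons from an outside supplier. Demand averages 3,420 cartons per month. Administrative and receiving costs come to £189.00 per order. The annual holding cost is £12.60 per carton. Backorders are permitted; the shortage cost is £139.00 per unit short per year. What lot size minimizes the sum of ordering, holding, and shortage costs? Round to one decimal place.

Q* ≈ 1,158.8 cartons

Annual demand D = 3,420 × 12 = 41,040.
With planned backorders, Q* = √(2DS/H) · √((H+B)/B).
√(2DS/H) = √(2 × 41,040 × 189 / 12.6) = 1109.595.
√((H+B)/B) = √((12.6+139)/139) = 1.0443.
Q* ≈ 1158.795.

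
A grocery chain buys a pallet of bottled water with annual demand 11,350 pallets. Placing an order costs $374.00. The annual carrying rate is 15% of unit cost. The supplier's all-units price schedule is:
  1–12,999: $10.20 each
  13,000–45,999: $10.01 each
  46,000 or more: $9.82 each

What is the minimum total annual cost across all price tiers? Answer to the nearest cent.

TC* ≈ $119,374.08

Holding cost per unit per year at price C is H = 0.15·C.
Evaluate total cost at each tier's feasible EOQ or, if the EOQ is below the tier, at the tier's minimum quantity.
EOQ at $10.20 = 2355.6 (feasible in tier 1): TC = 11,350×$10.20 + (11,350/2355.6)×374 + (2355.6/2)×0.15×$10.20 = $119,374.08.
EOQ at $10.01 = 2377.9 < 13000, so use break Q=13000: TC = 11,350×$10.01 + (11,350/13000.0)×374 + (13000.0/2)×0.15×$10.01 = $123,699.78.
EOQ at $9.82 = 2400.8 < 46000, so use break Q=46000: TC = 11,350×$9.82 + (11,350/46000.0)×374 + (46000.0/2)×0.15×$9.82 = $145,428.28.
Lowest total cost among the candidates is at Q = 2355.6.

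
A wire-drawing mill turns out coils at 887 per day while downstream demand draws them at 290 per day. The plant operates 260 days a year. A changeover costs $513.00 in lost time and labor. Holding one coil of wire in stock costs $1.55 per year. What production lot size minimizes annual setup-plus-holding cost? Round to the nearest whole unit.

Q* ≈ 8,611 coils

Annual demand D = 290 × 260 = 75,400.
Production build-up factor (1 − d/p) = 1 − 290/887 = 0.6731.
Q* = √(2DS / (H(1 − d/p))) = √(2 × 75,400 × 513 / (1.55 × 0.6731)).
= √(77,360,400 / 1.0432) ≈ 8611.289.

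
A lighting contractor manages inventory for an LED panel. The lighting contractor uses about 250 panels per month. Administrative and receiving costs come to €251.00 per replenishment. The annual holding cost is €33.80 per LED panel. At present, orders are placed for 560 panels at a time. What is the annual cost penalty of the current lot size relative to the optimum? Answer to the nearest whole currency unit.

Annual demand D = 250 × 12 = 3,000.
EOQ = √(2DS/H) = √(2 × 3,000 × 251 / 33.8) ≈ 211.08.
Cost at Q* = (D/Q*)S + (Q*/2)H = √(2DSH) ≈ €7,134.62.
Cost at Q = 560: (3,000/560)×251 + (560/2)×33.8 = €1,344.64 + €9,464.00 = €10,808.64.
Excess = €10,808.64 − €7,134.62 = €3,674.02.

Extra cost ≈ €3,674 per year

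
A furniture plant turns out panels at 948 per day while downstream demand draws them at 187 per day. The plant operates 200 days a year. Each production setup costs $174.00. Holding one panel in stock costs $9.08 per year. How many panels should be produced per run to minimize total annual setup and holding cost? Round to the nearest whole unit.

Q* ≈ 1,336 panels

Annual demand D = 187 × 200 = 37,400.
Production build-up factor (1 − d/p) = 1 − 187/948 = 0.8027.
Q* = √(2DS / (H(1 − d/p))) = √(2 × 37,400 × 174 / (9.08 × 0.8027)).
= √(13,015,200 / 7.2889) ≈ 1336.270.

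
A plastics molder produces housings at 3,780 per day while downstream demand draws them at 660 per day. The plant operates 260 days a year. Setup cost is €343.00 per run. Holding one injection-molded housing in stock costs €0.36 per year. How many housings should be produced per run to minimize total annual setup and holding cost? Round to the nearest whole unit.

Annual demand D = 660 × 260 = 171,600.
Production build-up factor (1 − d/p) = 1 − 660/3,780 = 0.8254.
Q* = √(2DS / (H(1 − d/p))) = √(2 × 171,600 × 343 / (0.36 × 0.8254)).
= √(117,717,600 / 0.2971) ≈ 19903.894.

Q* ≈ 19,904 housings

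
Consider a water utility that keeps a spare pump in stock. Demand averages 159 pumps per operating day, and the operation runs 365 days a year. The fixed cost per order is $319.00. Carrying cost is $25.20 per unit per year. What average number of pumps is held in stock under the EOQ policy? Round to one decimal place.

Average inventory ≈ 606.1 pumps

Annual demand D = 159 × 365 = 58,035.
EOQ = √(2DS/H) = √(2 × 58,035 × 319 / 25.2) ≈ 1212.15.
Average inventory = Q*/2 ≈ 1212.15 / 2 = 606.073.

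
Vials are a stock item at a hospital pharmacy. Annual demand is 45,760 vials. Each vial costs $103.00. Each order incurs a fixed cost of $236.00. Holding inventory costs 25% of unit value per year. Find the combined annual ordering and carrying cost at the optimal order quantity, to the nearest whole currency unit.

Holding cost H = 0.25 × $103.00 = $25.7500 per unit per year.
EOQ = √(2DS/H) = √(2 × 45,760 × 236 / 25.75) ≈ 915.85.
At the optimum the two cost components are equal, so total cost = 2·(Q*/2)H = Q*·H.
Minimum total = √(2DSH) = √(2 × 45,760 × 236 × 25.75) ≈ 23583.194.

TC* ≈ $23,583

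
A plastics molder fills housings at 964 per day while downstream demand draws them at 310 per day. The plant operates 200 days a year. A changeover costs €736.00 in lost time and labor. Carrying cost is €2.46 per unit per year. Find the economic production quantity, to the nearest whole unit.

Annual demand D = 310 × 200 = 62,000.
Production build-up factor (1 − d/p) = 1 − 310/964 = 0.6784.
Q* = √(2DS / (H(1 − d/p))) = √(2 × 62,000 × 736 / (2.46 × 0.6784)).
= √(91,264,000 / 1.6689) ≈ 7394.892.

Q* ≈ 7,395 housings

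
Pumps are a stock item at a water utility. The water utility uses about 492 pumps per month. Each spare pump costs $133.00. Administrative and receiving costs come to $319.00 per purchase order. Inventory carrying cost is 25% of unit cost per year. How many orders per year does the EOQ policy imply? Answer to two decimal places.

N ≈ 17.54 orders per year

Annual demand D = 492 × 12 = 5,904.
Holding cost H = 0.25 × $133.00 = $33.2500 per unit per year.
Q* = √(2DS/H) = √(2 × 5,904 × 319 / 33.25) ≈ 336.58.
Orders per year = D / Q* = 5,904 / 336.58 ≈ 17.541.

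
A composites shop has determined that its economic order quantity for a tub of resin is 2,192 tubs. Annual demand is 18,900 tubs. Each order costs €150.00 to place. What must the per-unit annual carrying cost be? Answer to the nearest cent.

H ≈ €1.18

Invert the EOQ relation Q*² = 2DS/H.
From Q* = √(2DS/H): H = 2DS / Q*² = 2 × 18,900 × 150 / 2,192² = 1.1801.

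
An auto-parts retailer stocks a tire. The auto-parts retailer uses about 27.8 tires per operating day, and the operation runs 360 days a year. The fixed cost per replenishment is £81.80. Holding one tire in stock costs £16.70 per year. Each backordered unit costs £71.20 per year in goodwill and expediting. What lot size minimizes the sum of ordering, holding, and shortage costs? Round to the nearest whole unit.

Annual demand D = 27.8 × 360 = 10,008.
With planned backorders, Q* = √(2DS/H) · √((H+B)/B).
√(2DS/H) = √(2 × 10,008 × 81.8 / 16.7) = 313.117.
√((H+B)/B) = √((16.7+71.2)/71.2) = 1.1111.
Q* ≈ 347.906.

Q* ≈ 348 tires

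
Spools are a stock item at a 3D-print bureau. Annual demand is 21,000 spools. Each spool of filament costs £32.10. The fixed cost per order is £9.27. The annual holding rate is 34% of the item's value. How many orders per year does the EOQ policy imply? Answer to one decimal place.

N ≈ 111.2 orders per year

Holding cost H = 0.34 × £32.10 = £10.9140 per unit per year.
Q* = √(2DS/H) = √(2 × 21,000 × 9.27 / 10.914) ≈ 188.87.
Orders per year = D / Q* = 21,000 / 188.87 ≈ 111.185.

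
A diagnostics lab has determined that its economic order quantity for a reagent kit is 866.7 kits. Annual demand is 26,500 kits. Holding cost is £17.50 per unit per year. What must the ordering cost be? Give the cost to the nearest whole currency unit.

The basic EOQ model gives Q* = √(2DS/H); rearrange for the unknown.
From Q* = √(2DS/H): S = Q*²H / (2D) = 866.7² × 17.5 / (2 × 26,500) = 248.0275.

S ≈ £248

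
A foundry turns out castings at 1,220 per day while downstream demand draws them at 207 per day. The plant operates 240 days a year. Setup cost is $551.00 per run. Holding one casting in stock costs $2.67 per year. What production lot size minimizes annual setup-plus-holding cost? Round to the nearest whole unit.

Annual demand D = 207 × 240 = 49,680.
Production build-up factor (1 − d/p) = 1 − 207/1,220 = 0.8303.
Q* = √(2DS / (H(1 − d/p))) = √(2 × 49,680 × 551 / (2.67 × 0.8303)).
= √(54,747,360 / 2.217) ≈ 4969.368.

Q* ≈ 4,969 castings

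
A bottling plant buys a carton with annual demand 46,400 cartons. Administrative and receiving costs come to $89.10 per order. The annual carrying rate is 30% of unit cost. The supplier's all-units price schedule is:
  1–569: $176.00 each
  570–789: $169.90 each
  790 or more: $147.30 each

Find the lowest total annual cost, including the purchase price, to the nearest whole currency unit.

TC* ≈ $6,857,408

Holding cost per unit per year at price C is H = 0.30·C.
Candidates are each tier's EOQ (if it falls in that tier) and each price-break quantity.
EOQ at $176.00 = 395.7 (feasible in tier 1): TC = 46,400×$176.00 + (46,400/395.7)×89.1 + (395.7/2)×0.30×$176.00 = $8,187,294.40.
EOQ at $169.90 = 402.8 < 570, so use break Q=570: TC = 46,400×$169.90 + (46,400/570.0)×89.1 + (570.0/2)×0.30×$169.90 = $7,905,139.50.
EOQ at $147.30 = 432.6 < 790, so use break Q=790: TC = 46,400×$147.30 + (46,400/790.0)×89.1 + (790.0/2)×0.30×$147.30 = $6,857,408.27.
Lowest total cost among the candidates is at Q = 790.0.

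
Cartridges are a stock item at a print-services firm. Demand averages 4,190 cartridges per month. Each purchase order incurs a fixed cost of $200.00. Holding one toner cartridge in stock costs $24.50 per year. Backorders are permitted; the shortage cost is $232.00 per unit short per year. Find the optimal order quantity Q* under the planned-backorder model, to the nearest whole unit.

Q* ≈ 953 cartridges

Annual demand D = 4,190 × 12 = 50,280.
With planned backorders, Q* = √(2DS/H) · √((H+B)/B).
√(2DS/H) = √(2 × 50,280 × 200 / 24.5) = 906.034.
√((H+B)/B) = √((24.5+232)/232) = 1.0515.
Q* ≈ 952.674.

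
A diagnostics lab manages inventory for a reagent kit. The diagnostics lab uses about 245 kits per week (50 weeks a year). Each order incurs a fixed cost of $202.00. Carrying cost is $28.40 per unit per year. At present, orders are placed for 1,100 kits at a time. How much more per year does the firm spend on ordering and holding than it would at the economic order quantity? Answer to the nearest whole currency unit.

Annual demand D = 245 × 50 = 12,250.
EOQ = √(2DS/H) = √(2 × 12,250 × 202 / 28.4) ≈ 417.45.
Cost at Q* = (D/Q*)S + (Q*/2)H = √(2DSH) ≈ $11,855.45.
Cost at Q = 1,100: (12,250/1,100)×202 + (1,100/2)×28.4 = $2,249.55 + $15,620.00 = $17,869.55.
Excess = $17,869.55 − $11,855.45 = $6,014.10.

Extra cost ≈ $6,014 per year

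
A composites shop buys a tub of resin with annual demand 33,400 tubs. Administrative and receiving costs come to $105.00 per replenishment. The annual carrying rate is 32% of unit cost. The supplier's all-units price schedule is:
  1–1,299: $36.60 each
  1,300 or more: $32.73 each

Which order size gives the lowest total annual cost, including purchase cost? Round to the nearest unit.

Q* ≈ 1,300 tubs

Holding cost per unit per year at price C is H = 0.32·C.
Candidates are each tier's EOQ (if it falls in that tier) and each price-break quantity.
EOQ at $36.60 = 773.9 (feasible in tier 1): TC = 33,400×$36.60 + (33,400/773.9)×105 + (773.9/2)×0.32×$36.60 = $1,231,503.55.
EOQ at $32.73 = 818.3 < 1300, so use break Q=1300: TC = 33,400×$32.73 + (33,400/1300.0)×105 + (1300.0/2)×0.32×$32.73 = $1,102,687.53.
Lowest total cost is $1,102,687.53 at Q = 1300.0.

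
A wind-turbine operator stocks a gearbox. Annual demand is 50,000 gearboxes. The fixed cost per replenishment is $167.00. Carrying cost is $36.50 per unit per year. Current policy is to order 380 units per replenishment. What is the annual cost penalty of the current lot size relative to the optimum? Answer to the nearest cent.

Extra cost ≈ $4,219.62 per year

EOQ = √(2DS/H) = √(2 × 50,000 × 167 / 36.5) ≈ 676.41.
Cost at Q* = (D/Q*)S + (Q*/2)H = √(2DSH) ≈ $24,689.07.
Cost at Q = 380: (50,000/380)×167 + (380/2)×36.5 = $21,973.68 + $6,935.00 = $28,908.68.
Excess = $28,908.68 − $24,689.07 = $4,219.62.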